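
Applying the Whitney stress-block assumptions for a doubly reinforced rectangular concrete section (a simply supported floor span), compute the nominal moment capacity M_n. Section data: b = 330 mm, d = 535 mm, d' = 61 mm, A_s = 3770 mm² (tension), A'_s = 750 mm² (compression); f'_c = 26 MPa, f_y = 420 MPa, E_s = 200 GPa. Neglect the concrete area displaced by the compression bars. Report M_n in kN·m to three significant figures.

M_n ≈ 718 kN·m

Assume both tension and compression steel yield.
Net tension couple steel: A_s − A'_s = 3020 mm².
a = (A_s − A'_s) f_y / (0.85 f'_c b) = 1268400/(0.85 × 26 × 330) = 173.92 mm.
c = a/β₁ = 173.92/0.85 = 204.61 mm; ε'_s = 0.003(c − d')/c = 0.0021 ≥ f_y/E_s = 0.0021, so compression steel does yield.
M_n = (A_s − A'_s) f_y (d − a/2) + A'_s f_y (d − d') = [1268400 × (535 − 86.96) + 315000 × (535 − 61)] × 10⁻⁶ = 568.29 + 149.31 = 717.60 kN·m.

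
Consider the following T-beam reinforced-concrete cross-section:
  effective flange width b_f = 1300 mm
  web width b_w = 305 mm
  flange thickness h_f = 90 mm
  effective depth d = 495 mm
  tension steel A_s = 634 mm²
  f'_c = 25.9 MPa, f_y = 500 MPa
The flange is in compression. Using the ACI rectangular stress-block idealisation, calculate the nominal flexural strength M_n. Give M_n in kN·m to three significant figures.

Tension: T = A_s f_y = 634 × 500 = 317000 N.
Try a within the flange: a = T/(0.85 f'_c b_f) = 317000/(0.85 × 25.9 × 1300) = 11.08 mm.
Since a = 11.08 ≤ h_f = 90 mm, the stress block lies entirely in the flange; analyse as a rectangular beam of width b_f.
M_n = T(d − a/2) = 317000 × (495 − 5.54) = 155.16 × 10⁶ N·mm.
M_n = 155.16 kN·m.

M_n ≈ 155 kN·m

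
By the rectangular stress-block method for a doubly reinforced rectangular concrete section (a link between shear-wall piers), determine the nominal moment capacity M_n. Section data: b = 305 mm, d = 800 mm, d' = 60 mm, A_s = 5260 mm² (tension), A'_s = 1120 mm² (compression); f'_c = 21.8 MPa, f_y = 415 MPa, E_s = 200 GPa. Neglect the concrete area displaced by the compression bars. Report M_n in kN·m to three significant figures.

Assume both tension and compression steel yield.
Net tension couple steel: A_s − A'_s = 4140 mm².
a = (A_s − A'_s) f_y / (0.85 f'_c b) = 1718100/(0.85 × 21.8 × 305) = 304.00 mm.
c = a/β₁ = 304.00/0.85 = 357.65 mm; ε'_s = 0.003(c − d')/c = 0.0025 ≥ f_y/E_s = 0.0021, so compression steel does yield.
M_n = (A_s − A'_s) f_y (d − a/2) + A'_s f_y (d − d') = [1718100 × (800 − 152) + 464800 × (800 − 60)] × 10⁻⁶ = 1113.33 + 343.95 = 1457.28 kN·m.

M_n ≈ 1460 kN·m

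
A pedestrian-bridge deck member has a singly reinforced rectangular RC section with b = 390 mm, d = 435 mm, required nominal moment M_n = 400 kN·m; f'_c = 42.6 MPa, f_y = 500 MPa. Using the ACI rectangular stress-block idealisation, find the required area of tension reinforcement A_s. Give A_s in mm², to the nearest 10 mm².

With M_n = 0.85 f'_c a b (d − a/2), solve the quadratic for a:
a = d − √(d² − 2M_n/(0.85 f'_c b)) = 435 − √(435² − 2 × 400×10⁶/(0.85 × 42.6 × 390)) = 70.89 mm.
A_s = 0.85 f'_c a b / f_y = 0.85 × 42.6 × 70.89 × 390 / 500 = 2002.2 mm².

A_s ≈ 2000 mm²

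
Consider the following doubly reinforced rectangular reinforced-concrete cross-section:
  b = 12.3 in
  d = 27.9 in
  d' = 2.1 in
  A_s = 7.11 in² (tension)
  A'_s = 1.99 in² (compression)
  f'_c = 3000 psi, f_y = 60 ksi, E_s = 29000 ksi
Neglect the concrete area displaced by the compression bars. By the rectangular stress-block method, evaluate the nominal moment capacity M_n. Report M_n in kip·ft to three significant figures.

Assume both steels yield.
a = (A_s − A'_s) f_y/(0.85 f'_c b) = (7.11 − 1.99) × 60/(0.85 × 3 × 12.3) = 9.794 in.
c = a/β₁ = 9.794/0.85 = 11.522 in; ε'_s = 0.003(c − d')/c = 0.0025 ≥ ε_y = 0.0021, so the compression steel yields.
M_n = (A_s − A'_s) f_y (d − a/2) + A'_s f_y (d − d') = 307.2 × (27.9 − 4.897) + 119.4 × (27.9 − 2.1) = 7066.5 + 3080.5 = 10147.0 kip·in = 10147.0/12 = 845.58 kip·ft.

M_n ≈ 846 kip·ft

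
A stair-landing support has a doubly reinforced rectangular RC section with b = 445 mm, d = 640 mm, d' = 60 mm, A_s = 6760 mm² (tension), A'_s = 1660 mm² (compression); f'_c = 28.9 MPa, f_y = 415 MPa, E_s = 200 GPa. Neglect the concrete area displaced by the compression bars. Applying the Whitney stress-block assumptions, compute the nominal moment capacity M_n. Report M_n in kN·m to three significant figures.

M_n ≈ 1550 kN·m

Assume both tension and compression steel yield.
Net tension couple steel: A_s − A'_s = 5100 mm².
a = (A_s − A'_s) f_y / (0.85 f'_c b) = 2116500/(0.85 × 28.9 × 445) = 193.62 mm.
c = a/β₁ = 193.62/0.844 = 229.41 mm; ε'_s = 0.003(c − d')/c = 0.0022 ≥ f_y/E_s = 0.0021, so compression steel does yield.
M_n = (A_s − A'_s) f_y (d − a/2) + A'_s f_y (d − d') = [2116500 × (640 − 96.81) + 688900 × (640 − 60)] × 10⁻⁶ = 1149.66 + 399.56 = 1549.22 kN·m.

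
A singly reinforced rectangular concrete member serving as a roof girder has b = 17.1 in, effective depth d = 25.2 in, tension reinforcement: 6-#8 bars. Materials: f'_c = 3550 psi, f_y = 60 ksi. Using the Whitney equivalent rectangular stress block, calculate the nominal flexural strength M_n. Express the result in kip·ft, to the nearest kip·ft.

A_s = 6 × 0.79 = 4.74 in².
T = A_s f_y = 4.74 × 60 = 284.4 kips.
a = T/(0.85 f'_c b) = 284.4/(0.85 × 3.55 × 17.1) = 5.512 in.
M_n = T(d − a/2) = 284.4 × (25.2 − 2.756) = 6383.1 kip·in = 6383.1/12 = 531.93 kip·ft.

M_n ≈ 532 kip·ft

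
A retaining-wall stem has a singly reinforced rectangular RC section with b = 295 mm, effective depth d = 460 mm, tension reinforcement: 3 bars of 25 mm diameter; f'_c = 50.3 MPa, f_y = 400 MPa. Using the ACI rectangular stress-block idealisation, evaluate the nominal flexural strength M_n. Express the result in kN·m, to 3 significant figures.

M_n ≈ 257 kN·m

A_s = 3 × 491 = 1473 mm².
T = A_s f_y = 1473 × 400 = 589200 N = 589.2 kN.
From C = T: a = T/(0.85 f'_c b) = 589200/(0.85 × 50.3 × 295) = 46.71 mm.
M_n = T(d − a/2) = 589.2 kN × (460 − 23.355) mm = 257.27 kN·m.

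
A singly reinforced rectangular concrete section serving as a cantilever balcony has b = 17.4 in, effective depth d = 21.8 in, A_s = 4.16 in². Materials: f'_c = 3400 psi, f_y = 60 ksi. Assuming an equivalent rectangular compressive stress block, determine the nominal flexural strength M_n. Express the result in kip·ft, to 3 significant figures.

T = A_s f_y = 4.16 × 60 = 249.6 kips.
a = T/(0.85 f'_c b) = 249.6/(0.85 × 3.4 × 17.4) = 4.964 in.
M_n = T(d − a/2) = 249.6 × (21.8 − 2.482) = 4821.8 kip·in = 4821.8/12 = 401.82 kip·ft.

M_n ≈ 402 kip·ft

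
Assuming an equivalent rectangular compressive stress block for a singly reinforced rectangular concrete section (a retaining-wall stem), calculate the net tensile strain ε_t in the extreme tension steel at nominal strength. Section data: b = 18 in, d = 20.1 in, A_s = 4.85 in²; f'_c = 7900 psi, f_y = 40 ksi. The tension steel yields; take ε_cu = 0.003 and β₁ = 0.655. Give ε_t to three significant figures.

a = A_s f_y/(0.85 f'_c b) = 1.605 in.
β₁ = 0.655, so c = a/β₁ = 1.605/0.655 = 2.450 in.
From the linear strain diagram with ε_cu = 0.003: ε_t = 0.003 (d − c)/c = 0.003 × (20.1 − 2.450)/2.450 = 0.0216.
Since ε_t ≥ 0.005, the section is tension-controlled.

ε_t ≈ 0.0216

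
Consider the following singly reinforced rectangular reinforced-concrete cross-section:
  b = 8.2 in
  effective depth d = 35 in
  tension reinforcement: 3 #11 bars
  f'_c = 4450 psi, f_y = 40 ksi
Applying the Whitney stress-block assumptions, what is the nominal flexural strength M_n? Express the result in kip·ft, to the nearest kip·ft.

A_s = 3 × 1.56 = 4.68 in².
T = A_s f_y = 4.68 × 40 = 187.2 kips.
a = T/(0.85 f'_c b) = 187.2/(0.85 × 4.45 × 8.2) = 6.035 in.
M_n = T(d − a/2) = 187.2 × (35 − 3.0175) = 5987.1 kip·in = 5987.1/12 = 498.93 kip·ft.

M_n ≈ 499 kip·ft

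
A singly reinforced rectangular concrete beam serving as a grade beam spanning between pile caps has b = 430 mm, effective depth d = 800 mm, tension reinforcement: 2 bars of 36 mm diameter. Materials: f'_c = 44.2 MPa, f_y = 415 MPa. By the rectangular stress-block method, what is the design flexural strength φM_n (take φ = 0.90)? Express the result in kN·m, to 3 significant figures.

φM_n ≈ 588 kN·m

A_s = 2 × 1018 = 2036 mm².
T = A_s f_y = 2036 × 415 = 844940 N = 844.94 kN.
From C = T: a = T/(0.85 f'_c b) = 844940/(0.85 × 44.2 × 430) = 52.30 mm.
M_n = T(d − a/2) = 844.94 kN × (800 − 26.15) mm = 653.86 kN·m.
φM_n = 0.90 × 653.86 = 588.47 kN·m.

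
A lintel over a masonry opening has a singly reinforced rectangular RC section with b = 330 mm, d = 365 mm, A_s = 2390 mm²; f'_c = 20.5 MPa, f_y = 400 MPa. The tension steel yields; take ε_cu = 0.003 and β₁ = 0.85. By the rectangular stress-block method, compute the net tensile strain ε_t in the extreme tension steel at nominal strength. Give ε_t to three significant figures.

a = A_s f_y/(0.85 f'_c b) = 166.25 mm.
β₁ = 0.85, so c = a/β₁ = 166.25/0.85 = 195.59 mm.
From the linear strain diagram with ε_cu = 0.003: ε_t = 0.003 (d − c)/c = 0.003 × (365 − 195.59)/195.59 = 0.00260.
ε_t < 0.004 — the section is over-reinforced for flexure under ACI limits.

ε_t ≈ 0.00260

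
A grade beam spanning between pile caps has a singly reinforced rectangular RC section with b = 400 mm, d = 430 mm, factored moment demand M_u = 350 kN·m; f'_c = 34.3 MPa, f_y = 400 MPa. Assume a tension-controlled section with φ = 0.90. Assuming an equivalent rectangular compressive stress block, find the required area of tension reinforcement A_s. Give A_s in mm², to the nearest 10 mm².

M_n = M_u/φ = 350/0.90 = 388.889 kN·m.
With M_n = 0.85 f'_c a b (d − a/2), solve the quadratic for a:
a = d − √(d² − 2M_n/(0.85 f'_c b)) = 430 − √(430² − 2 × 388.889×10⁶/(0.85 × 34.3 × 400)) = 86.19 mm.
A_s = 0.85 f'_c a b / f_y = 0.85 × 34.3 × 86.19 × 400 / 400 = 2512.9 mm².

A_s ≈ 2510 mm²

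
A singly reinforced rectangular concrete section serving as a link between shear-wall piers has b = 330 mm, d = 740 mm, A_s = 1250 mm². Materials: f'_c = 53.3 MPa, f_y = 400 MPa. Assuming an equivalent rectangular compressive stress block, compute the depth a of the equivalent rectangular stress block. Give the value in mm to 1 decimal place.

a ≈ 33.4 mm

T = A_s f_y = 1250 × 400 = 500000 N = 500 kN.
Setting C = 0.85 f'_c a b equal to T: a = 500000/(0.85 × 53.3 × 330) = 33.4 mm.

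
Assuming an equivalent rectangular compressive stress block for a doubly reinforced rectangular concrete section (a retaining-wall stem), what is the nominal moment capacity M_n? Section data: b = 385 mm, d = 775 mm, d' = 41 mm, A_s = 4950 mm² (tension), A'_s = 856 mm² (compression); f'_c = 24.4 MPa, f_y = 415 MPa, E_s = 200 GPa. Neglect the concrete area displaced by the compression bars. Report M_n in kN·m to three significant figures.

M_n ≈ 1400 kN·m

Assume both tension and compression steel yield.
Net tension couple steel: A_s − A'_s = 4094 mm².
a = (A_s − A'_s) f_y / (0.85 f'_c b) = 1699010/(0.85 × 24.4 × 385) = 212.78 mm.
c = a/β₁ = 212.78/0.85 = 250.33 mm; ε'_s = 0.003(c − d')/c = 0.0025 ≥ f_y/E_s = 0.0021, so compression steel does yield.
M_n = (A_s − A'_s) f_y (d − a/2) + A'_s f_y (d − d') = [1699010 × (775 − 106.39) + 355240 × (775 − 41)] × 10⁻⁶ = 1135.98 + 260.75 = 1396.73 kN·m.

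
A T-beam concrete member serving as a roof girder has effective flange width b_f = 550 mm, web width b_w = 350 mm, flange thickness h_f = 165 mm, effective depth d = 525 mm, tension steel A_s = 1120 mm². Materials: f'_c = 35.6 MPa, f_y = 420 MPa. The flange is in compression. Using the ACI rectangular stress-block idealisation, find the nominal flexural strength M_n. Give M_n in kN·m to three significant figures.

Tension: T = A_s f_y = 1120 × 420 = 470400 N.
Try a within the flange: a = T/(0.85 f'_c b_f) = 470400/(0.85 × 35.6 × 550) = 28.26 mm.
Since a = 28.26 ≤ h_f = 165 mm, the stress block lies entirely in the flange; analyse as a rectangular beam of width b_f.
M_n = T(d − a/2) = 470400 × (525 − 14.13) = 240.31 × 10⁶ N·mm.
M_n = 240.31 kN·m.

M_n ≈ 240 kN·m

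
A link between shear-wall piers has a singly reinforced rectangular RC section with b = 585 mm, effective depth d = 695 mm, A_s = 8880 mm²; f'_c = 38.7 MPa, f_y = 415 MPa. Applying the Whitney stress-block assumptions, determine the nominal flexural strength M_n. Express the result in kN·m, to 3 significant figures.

T = A_s f_y = 8880 × 415 = 3685200 N = 3685.2 kN.
From C = T: a = T/(0.85 f'_c b) = 3685200/(0.85 × 38.7 × 585) = 191.50 mm.
M_n = T(d − a/2) = 3685.2 kN × (695 − 95.75) mm = 2208.36 kN·m.

M_n ≈ 2210 kN·m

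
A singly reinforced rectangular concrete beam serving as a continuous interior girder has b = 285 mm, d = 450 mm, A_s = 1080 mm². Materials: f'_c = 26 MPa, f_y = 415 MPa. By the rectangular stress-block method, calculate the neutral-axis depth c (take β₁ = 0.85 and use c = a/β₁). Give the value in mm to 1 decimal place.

c ≈ 83.7 mm

T = A_s f_y = 1080 × 415 = 448200 N = 448.2 kN.
Setting C = 0.85 f'_c a b equal to T: a = 448200/(0.85 × 26 × 285) = 71.160 mm.
With β₁ = 0.85, c = a/β₁ = 71.160/0.85 = 83.7 mm.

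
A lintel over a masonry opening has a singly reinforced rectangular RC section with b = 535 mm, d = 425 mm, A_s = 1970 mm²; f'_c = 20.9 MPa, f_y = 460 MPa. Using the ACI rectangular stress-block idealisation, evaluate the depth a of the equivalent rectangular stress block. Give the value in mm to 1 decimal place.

a ≈ 95.3 mm

T = A_s f_y = 1970 × 460 = 906200 N = 906.2 kN.
Setting C = 0.85 f'_c a b equal to T: a = 906200/(0.85 × 20.9 × 535) = 95.3 mm.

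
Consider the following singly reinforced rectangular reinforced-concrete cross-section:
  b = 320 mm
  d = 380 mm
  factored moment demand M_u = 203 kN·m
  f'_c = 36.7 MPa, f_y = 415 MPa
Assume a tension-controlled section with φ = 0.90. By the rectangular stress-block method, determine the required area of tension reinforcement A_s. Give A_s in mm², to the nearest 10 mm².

M_n = M_u/φ = 203/0.90 = 225.556 kN·m.
With M_n = 0.85 f'_c a b (d − a/2), solve the quadratic for a:
a = d − √(d² − 2M_n/(0.85 f'_c b)) = 380 − √(380² − 2 × 225.556×10⁶/(0.85 × 36.7 × 320)) = 65.02 mm.
A_s = 0.85 f'_c a b / f_y = 0.85 × 36.7 × 65.02 × 320 / 415 = 1564.0 mm².

A_s ≈ 1560 mm²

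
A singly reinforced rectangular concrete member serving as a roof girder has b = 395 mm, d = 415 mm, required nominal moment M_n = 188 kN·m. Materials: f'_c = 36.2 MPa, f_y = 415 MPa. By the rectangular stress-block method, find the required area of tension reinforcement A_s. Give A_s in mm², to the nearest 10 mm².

With M_n = 0.85 f'_c a b (d − a/2), solve the quadratic for a:
a = d − √(d² − 2M_n/(0.85 f'_c b)) = 415 − √(415² − 2 × 188×10⁶/(0.85 × 36.2 × 395)) = 39.12 mm.
A_s = 0.85 f'_c a b / f_y = 0.85 × 36.2 × 39.12 × 395 / 415 = 1145.7 mm².

A_s ≈ 1150 mm²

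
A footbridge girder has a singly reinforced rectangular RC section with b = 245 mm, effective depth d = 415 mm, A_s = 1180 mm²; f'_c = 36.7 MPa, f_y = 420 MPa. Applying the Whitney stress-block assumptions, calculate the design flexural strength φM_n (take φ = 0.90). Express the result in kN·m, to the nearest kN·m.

T = A_s f_y = 1180 × 420 = 495600 N = 495.6 kN.
From C = T: a = T/(0.85 f'_c b) = 495600/(0.85 × 36.7 × 245) = 64.85 mm.
M_n = T(d − a/2) = 495.6 kN × (415 − 32.425) mm = 189.60 kN·m.
φM_n = 0.90 × 189.60 = 170.64 kN·m.

φM_n ≈ 171 kN·m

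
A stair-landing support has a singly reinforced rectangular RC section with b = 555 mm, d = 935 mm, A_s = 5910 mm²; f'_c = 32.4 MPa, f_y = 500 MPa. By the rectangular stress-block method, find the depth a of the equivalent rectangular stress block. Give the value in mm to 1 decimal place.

a ≈ 193.3 mm

T = A_s f_y = 5910 × 500 = 2955000 N = 2955 kN.
Setting C = 0.85 f'_c a b equal to T: a = 2955000/(0.85 × 32.4 × 555) = 193.3 mm.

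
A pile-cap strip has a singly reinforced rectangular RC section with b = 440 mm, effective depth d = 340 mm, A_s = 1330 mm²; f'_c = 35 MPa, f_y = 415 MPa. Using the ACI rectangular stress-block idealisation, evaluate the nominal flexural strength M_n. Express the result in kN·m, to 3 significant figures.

M_n ≈ 176 kN·m

T = A_s f_y = 1330 × 415 = 551950 N = 551.95 kN.
From C = T: a = T/(0.85 f'_c b) = 551950/(0.85 × 35 × 440) = 42.17 mm.
M_n = T(d − a/2) = 551.95 kN × (340 − 21.085) mm = 176.03 kN·m.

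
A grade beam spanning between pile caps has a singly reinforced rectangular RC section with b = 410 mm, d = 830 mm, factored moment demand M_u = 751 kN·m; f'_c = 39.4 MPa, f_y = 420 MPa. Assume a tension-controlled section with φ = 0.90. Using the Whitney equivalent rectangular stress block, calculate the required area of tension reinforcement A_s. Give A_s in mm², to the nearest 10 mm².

M_n = M_u/φ = 751/0.90 = 834.444 kN·m.
With M_n = 0.85 f'_c a b (d − a/2), solve the quadratic for a:
a = d − √(d² − 2M_n/(0.85 f'_c b)) = 830 − √(830² − 2 × 834.444×10⁶/(0.85 × 39.4 × 410)) = 76.77 mm.
A_s = 0.85 f'_c a b / f_y = 0.85 × 39.4 × 76.77 × 410 / 420 = 2509.8 mm².

A_s ≈ 2510 mm²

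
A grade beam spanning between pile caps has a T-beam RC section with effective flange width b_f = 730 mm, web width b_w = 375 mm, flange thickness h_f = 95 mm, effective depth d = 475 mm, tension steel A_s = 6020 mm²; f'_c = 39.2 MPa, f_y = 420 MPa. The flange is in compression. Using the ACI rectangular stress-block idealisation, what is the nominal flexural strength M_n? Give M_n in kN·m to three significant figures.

M_n ≈ 1070 kN·m

Tension: T = A_s f_y = 6020 × 420 = 2528400 N.
Try a within the flange: a = T/(0.85 f'_c b_f) = 2528400/(0.85 × 39.2 × 730) = 103.95 mm.
a = 103.95 > h_f = 95 mm: the block extends into the web. Split into flange-overhang and web parts.
C_f = 0.85 f'_c (b_f − b_w) h_f = 0.85 × 39.2 × (730 − 375) × 95 = 1123717 N.
Remaining web compression depth: a_w = (T − C_f)/(0.85 f'_c b_w) = (2528400 − 1123717)/(0.85 × 39.2 × 375) = 112.42 mm.
M_n = C_f(d − h_f/2) + (T − C_f)(d − a_w/2) = 1123717 × (475 − 47.5) + 1404683 × (475 − 56.21) = 480.39 + 588.27 = 1068.66 × 10⁶ N·mm.
M_n = 1068.66 kN·m.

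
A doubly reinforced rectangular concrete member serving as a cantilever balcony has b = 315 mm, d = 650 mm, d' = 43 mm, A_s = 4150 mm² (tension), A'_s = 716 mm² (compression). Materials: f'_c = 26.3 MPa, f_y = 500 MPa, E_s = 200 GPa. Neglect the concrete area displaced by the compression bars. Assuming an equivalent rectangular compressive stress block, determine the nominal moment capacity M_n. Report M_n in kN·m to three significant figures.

Assume both tension and compression steel yield.
Net tension couple steel: A_s − A'_s = 3434 mm².
a = (A_s − A'_s) f_y / (0.85 f'_c b) = 1717000/(0.85 × 26.3 × 315) = 243.83 mm.
c = a/β₁ = 243.83/0.85 = 286.86 mm; ε'_s = 0.003(c − d')/c = 0.0026 ≥ f_y/E_s = 0.0025, so compression steel does yield.
M_n = (A_s − A'_s) f_y (d − a/2) + A'_s f_y (d − d') = [1717000 × (650 − 121.915) + 358000 × (650 − 43)] × 10⁻⁶ = 906.72 + 217.31 = 1124.03 kN·m.

M_n ≈ 1120 kN·m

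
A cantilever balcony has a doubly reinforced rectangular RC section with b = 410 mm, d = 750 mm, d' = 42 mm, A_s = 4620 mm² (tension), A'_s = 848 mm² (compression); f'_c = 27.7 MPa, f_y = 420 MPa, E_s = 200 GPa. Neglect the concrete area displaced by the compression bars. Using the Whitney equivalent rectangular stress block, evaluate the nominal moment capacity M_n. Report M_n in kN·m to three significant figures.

M_n ≈ 1310 kN·m

Assume both tension and compression steel yield.
Net tension couple steel: A_s − A'_s = 3772 mm².
a = (A_s − A'_s) f_y / (0.85 f'_c b) = 1584240/(0.85 × 27.7 × 410) = 164.11 mm.
c = a/β₁ = 164.11/0.85 = 193.07 mm; ε'_s = 0.003(c − d')/c = 0.0023 ≥ f_y/E_s = 0.0021, so compression steel does yield.
M_n = (A_s − A'_s) f_y (d − a/2) + A'_s f_y (d − d') = [1584240 × (750 − 82.055) + 356160 × (750 − 42)] × 10⁻⁶ = 1058.19 + 252.16 = 1310.35 kN·m.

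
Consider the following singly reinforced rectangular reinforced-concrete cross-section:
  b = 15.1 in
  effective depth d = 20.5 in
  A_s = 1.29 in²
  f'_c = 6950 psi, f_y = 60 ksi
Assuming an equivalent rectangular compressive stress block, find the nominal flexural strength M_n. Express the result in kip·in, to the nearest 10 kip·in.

T = A_s f_y = 1.29 × 60 = 77.4 kips.
a = T/(0.85 f'_c b) = 77.4/(0.85 × 6.95 × 15.1) = 0.868 in.
M_n = T(d − a/2) = 77.4 × (20.5 − 0.434) = 1553.1 kip·in.

M_n ≈ 1550 kip·in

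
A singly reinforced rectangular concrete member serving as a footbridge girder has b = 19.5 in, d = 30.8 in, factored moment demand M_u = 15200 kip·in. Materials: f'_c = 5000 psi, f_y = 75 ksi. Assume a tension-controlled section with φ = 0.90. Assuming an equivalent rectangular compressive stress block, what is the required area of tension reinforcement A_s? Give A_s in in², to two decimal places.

M_n = M_u/φ = 15200/0.90 = 16888.9 kip·in.
From M_n = 0.85 f'_c a b (d − a/2):
a = d − √(d² − 2M_n/(0.85 f'_c b)) = 30.8 − √(30.8² − 2 × 16888.9/(0.85 × 5 × 19.5)) = 7.539 in.
A_s = 0.85 f'_c a b / f_y = 0.85 × 5 × 7.539 × 19.5 / 75 = 8.331 in².

A_s ≈ 8.33 in²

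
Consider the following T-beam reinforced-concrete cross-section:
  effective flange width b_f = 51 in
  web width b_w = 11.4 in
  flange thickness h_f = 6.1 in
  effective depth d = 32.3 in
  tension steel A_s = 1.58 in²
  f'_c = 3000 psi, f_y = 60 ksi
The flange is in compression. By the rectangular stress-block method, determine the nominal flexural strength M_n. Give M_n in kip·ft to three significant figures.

M_n ≈ 252 kip·ft

Tension: T = A_s f_y = 1.58 × 60 = 94.8 kips.
Try a within the flange: a = T/(0.85 f'_c b_f) = 94.8/(0.85 × 3 × 51) = 0.729 in.
Since a = 0.729 ≤ h_f = 6.1 in, the stress block lies entirely in the flange; analyse as a rectangular beam of width b_f.
M_n = T(d − a/2) = 94.8 × (32.3 − 0.3645) = 3027.5 kip·in.
M_n = 3027.5/12 = 252.29 kip·ft.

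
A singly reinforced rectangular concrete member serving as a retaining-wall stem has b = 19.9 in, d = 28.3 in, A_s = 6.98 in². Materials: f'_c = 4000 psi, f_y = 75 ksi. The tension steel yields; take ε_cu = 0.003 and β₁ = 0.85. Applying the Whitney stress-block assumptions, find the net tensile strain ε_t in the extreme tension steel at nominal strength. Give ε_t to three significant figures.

ε_t ≈ 0.00633

a = A_s f_y/(0.85 f'_c b) = 7.737 in.
β₁ = 0.85, so c = a/β₁ = 7.737/0.85 = 9.102 in.
From the linear strain diagram with ε_cu = 0.003: ε_t = 0.003 (d − c)/c = 0.003 × (28.3 − 9.102)/9.102 = 0.00633.
Since ε_t ≥ 0.005, the section is tension-controlled.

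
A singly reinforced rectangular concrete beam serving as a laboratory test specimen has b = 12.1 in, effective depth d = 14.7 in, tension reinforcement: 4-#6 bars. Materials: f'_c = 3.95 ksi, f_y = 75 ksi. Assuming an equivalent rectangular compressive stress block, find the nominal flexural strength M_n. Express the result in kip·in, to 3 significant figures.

A_s = 4 × 0.44 = 1.76 in².
T = A_s f_y = 1.76 × 75 = 132 kips.
a = T/(0.85 f'_c b) = 132/(0.85 × 3.95 × 12.1) = 3.249 in.
M_n = T(d − a/2) = 132 × (14.7 − 1.6245) = 1726.0 kip·in.

M_n ≈ 1730 kip·in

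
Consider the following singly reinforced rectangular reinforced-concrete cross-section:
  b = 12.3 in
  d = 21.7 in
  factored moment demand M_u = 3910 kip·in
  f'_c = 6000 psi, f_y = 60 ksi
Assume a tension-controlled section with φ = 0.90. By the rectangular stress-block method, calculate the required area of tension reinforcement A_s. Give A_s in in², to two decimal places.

A_s ≈ 3.63 in²

M_n = M_u/φ = 3910/0.90 = 4344.44 kip·in.
From M_n = 0.85 f'_c a b (d − a/2):
a = d − √(d² − 2M_n/(0.85 f'_c b)) = 21.7 − √(21.7² − 2 × 4344.44/(0.85 × 6 × 12.3)) = 3.469 in.
A_s = 0.85 f'_c a b / f_y = 0.85 × 6 × 3.469 × 12.3 / 60 = 3.627 in².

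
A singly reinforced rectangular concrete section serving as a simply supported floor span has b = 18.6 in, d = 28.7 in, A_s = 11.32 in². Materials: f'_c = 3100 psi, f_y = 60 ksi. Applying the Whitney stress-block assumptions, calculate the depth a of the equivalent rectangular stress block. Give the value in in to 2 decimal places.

T = A_s f_y = 11.32 × 60 = 679.2 kips.
a = T/(0.85 f'_c b) = 679.2/(0.85 × 3.1 × 18.6) = 13.86 in.

a ≈ 13.86 in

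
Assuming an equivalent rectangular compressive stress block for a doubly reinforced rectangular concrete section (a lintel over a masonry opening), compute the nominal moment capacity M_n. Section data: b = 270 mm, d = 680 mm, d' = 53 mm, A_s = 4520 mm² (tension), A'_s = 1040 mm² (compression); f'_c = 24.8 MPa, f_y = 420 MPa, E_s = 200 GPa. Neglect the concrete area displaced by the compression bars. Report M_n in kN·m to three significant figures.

Assume both tension and compression steel yield.
Net tension couple steel: A_s − A'_s = 3480 mm².
a = (A_s − A'_s) f_y / (0.85 f'_c b) = 1461600/(0.85 × 24.8 × 270) = 256.80 mm.
c = a/β₁ = 256.80/0.85 = 302.12 mm; ε'_s = 0.003(c − d')/c = 0.0025 ≥ f_y/E_s = 0.0021, so compression steel does yield.
M_n = (A_s − A'_s) f_y (d − a/2) + A'_s f_y (d − d') = [1461600 × (680 − 128.4) + 436800 × (680 − 53)] × 10⁻⁶ = 806.22 + 273.87 = 1080.09 kN·m.

M_n ≈ 1080 kN·m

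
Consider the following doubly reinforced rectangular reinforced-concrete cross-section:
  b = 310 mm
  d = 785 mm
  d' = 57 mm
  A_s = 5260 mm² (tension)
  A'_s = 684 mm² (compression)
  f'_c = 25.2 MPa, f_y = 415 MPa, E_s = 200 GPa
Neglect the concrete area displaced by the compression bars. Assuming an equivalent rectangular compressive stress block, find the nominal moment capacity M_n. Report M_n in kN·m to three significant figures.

M_n ≈ 1430 kN·m

Assume both tension and compression steel yield.
Net tension couple steel: A_s − A'_s = 4576 mm².
a = (A_s − A'_s) f_y / (0.85 f'_c b) = 1899040/(0.85 × 25.2 × 310) = 285.99 mm.
c = a/β₁ = 285.99/0.85 = 336.46 mm; ε'_s = 0.003(c − d')/c = 0.0025 ≥ f_y/E_s = 0.0021, so compression steel does yield.
M_n = (A_s − A'_s) f_y (d − a/2) + A'_s f_y (d − d') = [1899040 × (785 − 142.995) + 283860 × (785 − 57)] × 10⁻⁶ = 1219.19 + 206.65 = 1425.84 kN·m.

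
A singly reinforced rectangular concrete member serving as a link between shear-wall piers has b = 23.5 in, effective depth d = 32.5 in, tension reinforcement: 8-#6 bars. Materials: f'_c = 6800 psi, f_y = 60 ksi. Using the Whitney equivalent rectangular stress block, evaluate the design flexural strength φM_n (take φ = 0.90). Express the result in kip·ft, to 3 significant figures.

A_s = 8 × 0.44 = 3.52 in².
T = A_s f_y = 3.52 × 60 = 211.2 kips.
a = T/(0.85 f'_c b) = 211.2/(0.85 × 6.8 × 23.5) = 1.555 in.
M_n = T(d − a/2) = 211.2 × (32.5 − 0.7775) = 6699.8 kip·in = 6699.8/12 = 558.32 kip·ft.
φM_n = 0.90 × 558.32 = 502.49 kip·ft.

φM_n ≈ 502 kip·ft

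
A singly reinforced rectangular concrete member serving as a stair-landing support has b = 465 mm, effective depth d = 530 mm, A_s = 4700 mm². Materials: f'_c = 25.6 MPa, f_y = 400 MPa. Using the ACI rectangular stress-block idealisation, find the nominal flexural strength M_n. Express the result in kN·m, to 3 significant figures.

M_n ≈ 822 kN·m

T = A_s f_y = 4700 × 400 = 1880000 N = 1880 kN.
From C = T: a = T/(0.85 f'_c b) = 1880000/(0.85 × 25.6 × 465) = 185.80 mm.
M_n = T(d − a/2) = 1880 kN × (530 − 92.9) mm = 821.75 kN·m.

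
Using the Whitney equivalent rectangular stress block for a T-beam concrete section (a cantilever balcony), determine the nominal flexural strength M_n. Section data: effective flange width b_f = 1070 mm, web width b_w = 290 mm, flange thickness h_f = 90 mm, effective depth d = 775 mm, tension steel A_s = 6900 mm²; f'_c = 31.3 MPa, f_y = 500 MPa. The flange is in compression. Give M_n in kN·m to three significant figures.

M_n ≈ 2430 kN·m

Tension: T = A_s f_y = 6900 × 500 = 3450000 N.
Try a within the flange: a = T/(0.85 f'_c b_f) = 3450000/(0.85 × 31.3 × 1070) = 121.19 mm.
a = 121.19 > h_f = 90 mm: the block extends into the web. Split into flange-overhang and web parts.
C_f = 0.85 f'_c (b_f − b_w) h_f = 0.85 × 31.3 × (1070 − 290) × 90 = 1867671 N.
Remaining web compression depth: a_w = (T − C_f)/(0.85 f'_c b_w) = (3450000 − 1867671)/(0.85 × 31.3 × 290) = 205.09 mm.
M_n = C_f(d − h_f/2) + (T − C_f)(d − a_w/2) = 1867671 × (775 − 45) + 1582329 × (775 − 102.545) = 1363.40 + 1064.05 = 2427.45 × 10⁶ N·mm.
M_n = 2427.45 kN·m.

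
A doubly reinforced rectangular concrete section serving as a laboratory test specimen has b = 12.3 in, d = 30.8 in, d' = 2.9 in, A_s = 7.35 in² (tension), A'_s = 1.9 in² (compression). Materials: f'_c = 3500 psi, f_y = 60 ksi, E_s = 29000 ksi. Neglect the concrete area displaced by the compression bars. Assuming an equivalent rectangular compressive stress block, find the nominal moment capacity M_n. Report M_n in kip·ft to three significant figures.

Assume both steels yield.
a = (A_s − A'_s) f_y/(0.85 f'_c b) = (7.35 − 1.9) × 60/(0.85 × 3.5 × 12.3) = 8.936 in.
c = a/β₁ = 8.936/0.85 = 10.513 in; ε'_s = 0.003(c − d')/c = 0.0022 ≥ ε_y = 0.0021, so the compression steel yields.
M_n = (A_s − A'_s) f_y (d − a/2) + A'_s f_y (d − d') = 327 × (30.8 − 4.468) + 114 × (30.8 − 2.9) = 8610.6 + 3180.6 = 11791.2 kip·in = 11791.2/12 = 982.60 kip·ft.

M_n ≈ 983 kip·ft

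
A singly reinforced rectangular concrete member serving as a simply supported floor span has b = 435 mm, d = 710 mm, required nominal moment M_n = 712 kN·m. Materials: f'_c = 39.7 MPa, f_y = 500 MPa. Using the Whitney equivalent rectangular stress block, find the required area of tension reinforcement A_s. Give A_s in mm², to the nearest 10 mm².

A_s ≈ 2110 mm²

With M_n = 0.85 f'_c a b (d − a/2), solve the quadratic for a:
a = d − √(d² − 2M_n/(0.85 f'_c b)) = 710 − √(710² − 2 × 712×10⁶/(0.85 × 39.7 × 435)) = 71.96 mm.
A_s = 0.85 f'_c a b / f_y = 0.85 × 39.7 × 71.96 × 435 / 500 = 2112.6 mm².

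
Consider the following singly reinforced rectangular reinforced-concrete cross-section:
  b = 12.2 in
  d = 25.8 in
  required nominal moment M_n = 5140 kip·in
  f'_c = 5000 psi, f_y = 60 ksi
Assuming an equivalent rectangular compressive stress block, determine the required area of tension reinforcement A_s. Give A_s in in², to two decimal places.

A_s ≈ 3.61 in²

From M_n = 0.85 f'_c a b (d − a/2):
a = d − √(d² − 2M_n/(0.85 f'_c b)) = 25.8 − √(25.8² − 2 × 5140/(0.85 × 5 × 12.2)) = 4.181 in.
A_s = 0.85 f'_c a b / f_y = 0.85 × 5 × 4.181 × 12.2 / 60 = 3.613 in².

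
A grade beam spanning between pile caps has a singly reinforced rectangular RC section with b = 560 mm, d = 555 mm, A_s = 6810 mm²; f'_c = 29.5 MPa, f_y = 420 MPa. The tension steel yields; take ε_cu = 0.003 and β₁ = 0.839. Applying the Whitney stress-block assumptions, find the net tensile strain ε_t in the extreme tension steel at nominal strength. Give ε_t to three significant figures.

ε_t ≈ 0.00386

a = A_s f_y/(0.85 f'_c b) = 203.69 mm.
β₁ = 0.839, so c = a/β₁ = 203.69/0.839 = 242.78 mm.
From the linear strain diagram with ε_cu = 0.003: ε_t = 0.003 (d − c)/c = 0.003 × (555 − 242.78)/242.78 = 0.00386.
ε_t < 0.004 — the section is over-reinforced for flexure under ACI limits.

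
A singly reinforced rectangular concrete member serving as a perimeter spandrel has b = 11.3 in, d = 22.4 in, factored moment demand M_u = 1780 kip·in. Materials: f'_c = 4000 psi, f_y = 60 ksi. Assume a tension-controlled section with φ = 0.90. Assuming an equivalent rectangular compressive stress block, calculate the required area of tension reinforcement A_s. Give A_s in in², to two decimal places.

A_s ≈ 1.56 in²

M_n = M_u/φ = 1780/0.90 = 1977.78 kip·in.
From M_n = 0.85 f'_c a b (d − a/2):
a = d − √(d² − 2M_n/(0.85 f'_c b)) = 22.4 − √(22.4² − 2 × 1977.78/(0.85 × 4 × 11.3)) = 2.430 in.
A_s = 0.85 f'_c a b / f_y = 0.85 × 4 × 2.430 × 11.3 / 60 = 1.556 in².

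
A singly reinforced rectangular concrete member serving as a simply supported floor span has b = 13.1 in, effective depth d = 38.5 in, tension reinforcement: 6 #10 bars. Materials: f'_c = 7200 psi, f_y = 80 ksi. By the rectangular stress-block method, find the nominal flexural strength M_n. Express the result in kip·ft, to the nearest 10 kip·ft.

M_n ≈ 1760 kip·ft

A_s = 6 × 1.27 = 7.62 in².
T = A_s f_y = 7.62 × 80 = 609.6 kips.
a = T/(0.85 f'_c b) = 609.6/(0.85 × 7.2 × 13.1) = 7.604 in.
M_n = T(d − a/2) = 609.6 × (38.5 − 3.802) = 21151.9 kip·in = 21151.9/12 = 1762.66 kip·ft.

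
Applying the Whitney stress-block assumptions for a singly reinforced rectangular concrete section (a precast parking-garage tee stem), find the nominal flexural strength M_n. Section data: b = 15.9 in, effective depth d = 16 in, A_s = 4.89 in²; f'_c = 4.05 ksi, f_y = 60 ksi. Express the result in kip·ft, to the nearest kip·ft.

M_n ≈ 326 kip·ft

T = A_s f_y = 4.89 × 60 = 293.4 kips.
a = T/(0.85 f'_c b) = 293.4/(0.85 × 4.05 × 15.9) = 5.360 in.
M_n = T(d − a/2) = 293.4 × (16 − 2.68) = 3908.1 kip·in = 3908.1/12 = 325.68 kip·ft.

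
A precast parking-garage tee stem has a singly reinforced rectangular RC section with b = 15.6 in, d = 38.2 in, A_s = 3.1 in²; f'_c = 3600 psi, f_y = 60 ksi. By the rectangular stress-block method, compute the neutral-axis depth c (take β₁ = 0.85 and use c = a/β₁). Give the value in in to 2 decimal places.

c ≈ 4.58 in

T = A_s f_y = 3.1 × 60 = 186 kips.
a = T/(0.85 f'_c b) = 186/(0.85 × 3.6 × 15.6) = 3.8964 in.
With β₁ = 0.85, c = a/β₁ = 3.8964/0.85 = 4.58 in.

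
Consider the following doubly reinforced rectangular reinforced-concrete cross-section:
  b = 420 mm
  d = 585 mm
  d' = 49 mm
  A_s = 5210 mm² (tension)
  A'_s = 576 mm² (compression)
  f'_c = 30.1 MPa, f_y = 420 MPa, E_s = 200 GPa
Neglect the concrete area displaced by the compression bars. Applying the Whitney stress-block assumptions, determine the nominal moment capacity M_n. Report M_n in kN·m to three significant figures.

M_n ≈ 1090 kN·m

Assume both tension and compression steel yield.
Net tension couple steel: A_s − A'_s = 4634 mm².
a = (A_s − A'_s) f_y / (0.85 f'_c b) = 1946280/(0.85 × 30.1 × 420) = 181.12 mm.
c = a/β₁ = 181.12/0.835 = 216.91 mm; ε'_s = 0.003(c − d')/c = 0.0023 ≥ f_y/E_s = 0.0021, so compression steel does yield.
M_n = (A_s − A'_s) f_y (d − a/2) + A'_s f_y (d − d') = [1946280 × (585 − 90.56) + 241920 × (585 − 49)] × 10⁻⁶ = 962.32 + 129.67 = 1091.99 kN·m.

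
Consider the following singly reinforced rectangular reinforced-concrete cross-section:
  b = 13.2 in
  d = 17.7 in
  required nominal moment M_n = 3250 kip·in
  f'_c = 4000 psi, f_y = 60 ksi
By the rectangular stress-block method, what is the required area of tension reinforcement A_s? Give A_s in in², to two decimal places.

From M_n = 0.85 f'_c a b (d − a/2):
a = d − √(d² − 2M_n/(0.85 f'_c b)) = 17.7 − √(17.7² − 2 × 3250/(0.85 × 4 × 13.2)) = 4.721 in.
A_s = 0.85 f'_c a b / f_y = 0.85 × 4 × 4.721 × 13.2 / 60 = 3.531 in².

A_s ≈ 3.53 in²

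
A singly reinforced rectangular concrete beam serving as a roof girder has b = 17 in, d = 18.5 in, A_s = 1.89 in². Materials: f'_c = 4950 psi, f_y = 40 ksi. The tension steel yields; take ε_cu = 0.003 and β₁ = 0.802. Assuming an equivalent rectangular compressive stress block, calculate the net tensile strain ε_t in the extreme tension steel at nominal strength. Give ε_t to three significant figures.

a = A_s f_y/(0.85 f'_c b) = 1.057 in.
β₁ = 0.802, so c = a/β₁ = 1.057/0.802 = 1.318 in.
From the linear strain diagram with ε_cu = 0.003: ε_t = 0.003 (d − c)/c = 0.003 × (18.5 − 1.318)/1.318 = 0.0391.
Since ε_t ≥ 0.005, the section is tension-controlled.

ε_t ≈ 0.0391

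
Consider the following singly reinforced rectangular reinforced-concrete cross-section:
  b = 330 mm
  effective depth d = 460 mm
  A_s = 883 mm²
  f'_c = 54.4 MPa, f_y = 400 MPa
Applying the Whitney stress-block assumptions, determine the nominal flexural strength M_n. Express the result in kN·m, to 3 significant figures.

M_n ≈ 158 kN·m

T = A_s f_y = 883 × 400 = 353200 N = 353.2 kN.
From C = T: a = T/(0.85 f'_c b) = 353200/(0.85 × 54.4 × 330) = 23.15 mm.
M_n = T(d − a/2) = 353.2 kN × (460 − 11.575) mm = 158.38 kN·m.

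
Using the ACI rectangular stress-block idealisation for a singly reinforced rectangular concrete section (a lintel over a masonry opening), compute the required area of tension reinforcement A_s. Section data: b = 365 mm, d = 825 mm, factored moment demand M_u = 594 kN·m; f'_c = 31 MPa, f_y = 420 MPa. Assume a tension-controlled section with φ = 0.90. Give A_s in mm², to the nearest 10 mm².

A_s ≈ 2010 mm²

M_n = M_u/φ = 594/0.90 = 660 kN·m.
With M_n = 0.85 f'_c a b (d − a/2), solve the quadratic for a:
a = d − √(d² − 2M_n/(0.85 f'_c b)) = 825 − √(825² − 2 × 660×10⁶/(0.85 × 31 × 365)) = 87.86 mm.
A_s = 0.85 f'_c a b / f_y = 0.85 × 31 × 87.86 × 365 / 420 = 2011.9 mm².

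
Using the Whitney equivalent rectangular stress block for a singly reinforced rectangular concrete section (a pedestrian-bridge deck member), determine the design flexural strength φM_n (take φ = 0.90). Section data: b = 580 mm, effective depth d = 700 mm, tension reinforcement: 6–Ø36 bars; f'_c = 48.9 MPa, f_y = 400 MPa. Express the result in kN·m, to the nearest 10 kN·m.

A_s = 6 × 1018 = 6108 mm².
T = A_s f_y = 6108 × 400 = 2443200 N = 2443.2 kN.
From C = T: a = T/(0.85 f'_c b) = 2443200/(0.85 × 48.9 × 580) = 101.35 mm.
M_n = T(d − a/2) = 2443.2 kN × (700 − 50.675) mm = 1586.43 kN·m.
φM_n = 0.90 × 1586.43 = 1427.79 kN·m.

φM_n ≈ 1430 kN·m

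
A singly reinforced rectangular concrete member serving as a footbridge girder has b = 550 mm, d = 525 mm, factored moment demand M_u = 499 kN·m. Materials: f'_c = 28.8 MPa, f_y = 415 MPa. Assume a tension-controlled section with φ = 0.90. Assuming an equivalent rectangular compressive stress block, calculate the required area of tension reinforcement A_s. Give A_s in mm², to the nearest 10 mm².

M_n = M_u/φ = 499/0.90 = 554.444 kN·m.
With M_n = 0.85 f'_c a b (d − a/2), solve the quadratic for a:
a = d − √(d² − 2M_n/(0.85 f'_c b)) = 525 − √(525² − 2 × 554.444×10⁶/(0.85 × 28.8 × 550)) = 85.38 mm.
A_s = 0.85 f'_c a b / f_y = 0.85 × 28.8 × 85.38 × 550 / 415 = 2770.0 mm².

A_s ≈ 2770 mm²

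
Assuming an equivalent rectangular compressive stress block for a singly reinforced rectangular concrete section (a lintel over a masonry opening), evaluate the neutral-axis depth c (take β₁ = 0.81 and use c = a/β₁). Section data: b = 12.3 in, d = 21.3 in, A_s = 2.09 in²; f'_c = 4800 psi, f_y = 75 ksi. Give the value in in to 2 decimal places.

c ≈ 3.86 in

T = A_s f_y = 2.09 × 75 = 156.75 kips.
a = T/(0.85 f'_c b) = 156.75/(0.85 × 4.8 × 12.3) = 3.1235 in.
With β₁ = 0.81, c = a/β₁ = 3.1235/0.81 = 3.86 in.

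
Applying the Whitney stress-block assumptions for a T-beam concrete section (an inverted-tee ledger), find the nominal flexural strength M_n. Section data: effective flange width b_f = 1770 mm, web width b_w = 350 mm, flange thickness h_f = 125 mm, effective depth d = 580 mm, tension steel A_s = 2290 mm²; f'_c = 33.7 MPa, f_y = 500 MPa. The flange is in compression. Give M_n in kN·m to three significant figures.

M_n ≈ 651 kN·m

Tension: T = A_s f_y = 2290 × 500 = 1145000 N.
Try a within the flange: a = T/(0.85 f'_c b_f) = 1145000/(0.85 × 33.7 × 1770) = 22.58 mm.
Since a = 22.58 ≤ h_f = 125 mm, the stress block lies entirely in the flange; analyse as a rectangular beam of width b_f.
M_n = T(d − a/2) = 1145000 × (580 − 11.29) = 651.17 × 10⁶ N·mm.
M_n = 651.17 kN·m.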